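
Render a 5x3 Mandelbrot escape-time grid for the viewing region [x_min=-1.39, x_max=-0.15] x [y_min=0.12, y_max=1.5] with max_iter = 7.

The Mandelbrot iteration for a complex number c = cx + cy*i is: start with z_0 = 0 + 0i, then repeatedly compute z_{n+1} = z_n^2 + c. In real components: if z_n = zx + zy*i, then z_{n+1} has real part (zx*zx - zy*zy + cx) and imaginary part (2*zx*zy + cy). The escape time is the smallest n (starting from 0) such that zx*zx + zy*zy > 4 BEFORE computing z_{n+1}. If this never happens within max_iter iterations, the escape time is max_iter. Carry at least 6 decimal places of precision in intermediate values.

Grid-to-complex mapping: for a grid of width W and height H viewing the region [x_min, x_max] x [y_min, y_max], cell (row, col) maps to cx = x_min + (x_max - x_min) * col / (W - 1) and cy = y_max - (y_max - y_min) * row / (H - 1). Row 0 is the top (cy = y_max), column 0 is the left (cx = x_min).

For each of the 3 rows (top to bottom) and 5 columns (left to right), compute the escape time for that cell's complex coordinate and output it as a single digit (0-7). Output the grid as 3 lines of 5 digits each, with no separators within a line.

Answer: 12222
33467
77777

Derivation:
(row=0, col=0): c = -1.3900 + 1.5000i → escape time 1
(row=0, col=1): c = -1.0800 + 1.5000i → escape time 2
(row=0, col=2): c = -0.7700 + 1.5000i → escape time 2
(row=0, col=3): c = -0.4600 + 1.5000i → escape time 2
(row=0, col=4): c = -0.1500 + 1.5000i → escape time 2
(row=1, col=0): c = -1.3900 + 0.8100i → escape time 3
(row=1, col=1): c = -1.0800 + 0.8100i → escape time 3
(row=1, col=2): c = -0.7700 + 0.8100i → escape time 4
(row=1, col=3): c = -0.4600 + 0.8100i → escape time 6
(row=1, col=4): c = -0.1500 + 0.8100i → escape time 7
(row=2, col=0): c = -1.3900 + 0.1200i → escape time 7
(row=2, col=1): c = -1.0800 + 0.1200i → escape time 7
(row=2, col=2): c = -0.7700 + 0.1200i → escape time 7
(row=2, col=3): c = -0.4600 + 0.1200i → escape time 7
(row=2, col=4): c = -0.1500 + 0.1200i → escape time 7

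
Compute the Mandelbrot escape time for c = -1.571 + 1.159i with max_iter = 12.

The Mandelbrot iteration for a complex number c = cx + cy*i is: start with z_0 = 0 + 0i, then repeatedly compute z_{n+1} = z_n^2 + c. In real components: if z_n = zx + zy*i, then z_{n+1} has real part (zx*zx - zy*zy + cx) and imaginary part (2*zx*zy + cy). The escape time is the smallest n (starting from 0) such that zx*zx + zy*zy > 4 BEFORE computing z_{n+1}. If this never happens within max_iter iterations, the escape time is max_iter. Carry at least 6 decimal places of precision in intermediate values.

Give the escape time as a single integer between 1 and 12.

Answer: 2

Derivation:
z_0 = 0 + 0i, c = -1.5710 + 1.1590i
Iter 1: z = -1.5710 + 1.1590i, |z|^2 = 3.8113
Iter 2: z = -0.4462 + -2.4826i, |z|^2 = 6.3623
Escaped at iteration 2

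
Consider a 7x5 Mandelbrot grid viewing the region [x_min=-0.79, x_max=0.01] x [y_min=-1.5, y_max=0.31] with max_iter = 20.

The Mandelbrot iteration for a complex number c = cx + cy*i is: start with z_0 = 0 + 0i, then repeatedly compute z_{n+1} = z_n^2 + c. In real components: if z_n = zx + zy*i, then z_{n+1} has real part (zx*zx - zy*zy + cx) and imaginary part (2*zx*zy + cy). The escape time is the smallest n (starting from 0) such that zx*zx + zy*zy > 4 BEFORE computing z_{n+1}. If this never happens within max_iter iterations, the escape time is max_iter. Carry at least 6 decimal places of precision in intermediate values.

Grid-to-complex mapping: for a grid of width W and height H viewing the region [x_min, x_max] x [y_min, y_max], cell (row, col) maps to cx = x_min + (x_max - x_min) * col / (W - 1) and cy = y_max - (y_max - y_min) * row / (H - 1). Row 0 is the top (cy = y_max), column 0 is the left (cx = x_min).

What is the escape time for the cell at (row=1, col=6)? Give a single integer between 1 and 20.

z_0 = 0 + 0i, c = 0.0100 + -0.1425i
Iter 1: z = 0.0100 + -0.1425i, |z|^2 = 0.0204
Iter 2: z = -0.0102 + -0.1454i, |z|^2 = 0.0212
Iter 3: z = -0.0110 + -0.1395i, |z|^2 = 0.0196
Iter 4: z = -0.0093 + -0.1394i, |z|^2 = 0.0195
Iter 5: z = -0.0094 + -0.1399i, |z|^2 = 0.0197
Iter 6: z = -0.0095 + -0.1399i, |z|^2 = 0.0197
Iter 7: z = -0.0095 + -0.1398i, |z|^2 = 0.0196
Iter 8: z = -0.0095 + -0.1398i, |z|^2 = 0.0196
Iter 9: z = -0.0095 + -0.1399i, |z|^2 = 0.0196
Iter 10: z = -0.0095 + -0.1399i, |z|^2 = 0.0196
Iter 11: z = -0.0095 + -0.1399i, |z|^2 = 0.0196
Iter 12: z = -0.0095 + -0.1399i, |z|^2 = 0.0196
Iter 13: z = -0.0095 + -0.1399i, |z|^2 = 0.0196
Iter 14: z = -0.0095 + -0.1399i, |z|^2 = 0.0196
Iter 15: z = -0.0095 + -0.1399i, |z|^2 = 0.0196
Iter 16: z = -0.0095 + -0.1399i, |z|^2 = 0.0196
Iter 17: z = -0.0095 + -0.1399i, |z|^2 = 0.0196
Iter 18: z = -0.0095 + -0.1399i, |z|^2 = 0.0196
Iter 19: z = -0.0095 + -0.1399i, |z|^2 = 0.0196

Answer: 20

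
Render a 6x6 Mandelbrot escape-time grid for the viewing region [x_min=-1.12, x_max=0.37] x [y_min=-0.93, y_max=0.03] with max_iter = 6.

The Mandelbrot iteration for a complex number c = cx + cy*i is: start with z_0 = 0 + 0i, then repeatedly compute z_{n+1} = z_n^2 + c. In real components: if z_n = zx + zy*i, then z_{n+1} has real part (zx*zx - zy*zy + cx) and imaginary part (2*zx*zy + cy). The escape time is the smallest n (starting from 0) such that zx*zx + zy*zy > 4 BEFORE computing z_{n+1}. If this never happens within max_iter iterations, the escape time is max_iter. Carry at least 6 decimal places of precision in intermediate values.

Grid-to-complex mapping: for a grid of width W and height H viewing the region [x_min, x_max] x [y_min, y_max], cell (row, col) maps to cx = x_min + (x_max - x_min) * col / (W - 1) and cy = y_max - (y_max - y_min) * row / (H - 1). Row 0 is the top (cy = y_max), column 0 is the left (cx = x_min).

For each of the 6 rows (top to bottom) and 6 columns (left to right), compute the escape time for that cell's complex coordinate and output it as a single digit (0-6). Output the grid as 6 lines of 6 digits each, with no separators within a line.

Answer: 666666
666666
666666
556666
346665
334653

Derivation:
(row=0, col=0): c = -1.1200 + 0.0300i → escape time 6
(row=0, col=1): c = -0.8220 + 0.0300i → escape time 6
(row=0, col=2): c = -0.5240 + 0.0300i → escape time 6
(row=0, col=3): c = -0.2260 + 0.0300i → escape time 6
(row=0, col=4): c = 0.0720 + 0.0300i → escape time 6
(row=0, col=5): c = 0.3700 + 0.0300i → escape time 6
(row=1, col=0): c = -1.1200 + -0.1620i → escape time 6
(row=1, col=1): c = -0.8220 + -0.1620i → escape time 6
(row=1, col=2): c = -0.5240 + -0.1620i → escape time 6
(row=1, col=3): c = -0.2260 + -0.1620i → escape time 6
(row=1, col=4): c = 0.0720 + -0.1620i → escape time 6
(row=1, col=5): c = 0.3700 + -0.1620i → escape time 6
(row=2, col=0): c = -1.1200 + -0.3540i → escape time 6
(row=2, col=1): c = -0.8220 + -0.3540i → escape time 6
(row=2, col=2): c = -0.5240 + -0.3540i → escape time 6
(row=2, col=3): c = -0.2260 + -0.3540i → escape time 6
(row=2, col=4): c = 0.0720 + -0.3540i → escape time 6
(row=2, col=5): c = 0.3700 + -0.3540i → escape time 6
(row=3, col=0): c = -1.1200 + -0.5460i → escape time 5
(row=3, col=1): c = -0.8220 + -0.5460i → escape time 5
(row=3, col=2): c = -0.5240 + -0.5460i → escape time 6
(row=3, col=3): c = -0.2260 + -0.5460i → escape time 6
(row=3, col=4): c = 0.0720 + -0.5460i → escape time 6
(row=3, col=5): c = 0.3700 + -0.5460i → escape time 6
(row=4, col=0): c = -1.1200 + -0.7380i → escape time 3
(row=4, col=1): c = -0.8220 + -0.7380i → escape time 4
(row=4, col=2): c = -0.5240 + -0.7380i → escape time 6
(row=4, col=3): c = -0.2260 + -0.7380i → escape time 6
(row=4, col=4): c = 0.0720 + -0.7380i → escape time 6
(row=4, col=5): c = 0.3700 + -0.7380i → escape time 5
(row=5, col=0): c = -1.1200 + -0.9300i → escape time 3
(row=5, col=1): c = -0.8220 + -0.9300i → escape time 3
(row=5, col=2): c = -0.5240 + -0.9300i → escape time 4
(row=5, col=3): c = -0.2260 + -0.9300i → escape time 6
(row=5, col=4): c = 0.0720 + -0.9300i → escape time 5
(row=5, col=5): c = 0.3700 + -0.9300i → escape time 3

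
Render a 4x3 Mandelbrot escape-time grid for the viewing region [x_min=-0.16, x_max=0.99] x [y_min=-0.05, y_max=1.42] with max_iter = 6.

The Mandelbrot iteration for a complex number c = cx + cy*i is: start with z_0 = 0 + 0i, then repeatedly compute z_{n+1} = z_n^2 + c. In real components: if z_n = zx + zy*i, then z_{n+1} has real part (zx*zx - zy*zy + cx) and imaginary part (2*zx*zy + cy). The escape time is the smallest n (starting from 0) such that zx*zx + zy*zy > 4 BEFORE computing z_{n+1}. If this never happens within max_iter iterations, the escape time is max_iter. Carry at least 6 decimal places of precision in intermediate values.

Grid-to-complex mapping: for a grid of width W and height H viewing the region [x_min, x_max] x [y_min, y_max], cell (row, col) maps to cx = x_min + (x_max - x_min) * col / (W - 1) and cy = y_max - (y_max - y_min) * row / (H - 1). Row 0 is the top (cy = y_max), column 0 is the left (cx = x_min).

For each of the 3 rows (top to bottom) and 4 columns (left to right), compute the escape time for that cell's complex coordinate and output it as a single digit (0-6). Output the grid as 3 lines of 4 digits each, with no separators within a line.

Answer: 2222
6632
6643

Derivation:
(row=0, col=0): c = -0.1600 + 1.4200i → escape time 2
(row=0, col=1): c = 0.2233 + 1.4200i → escape time 2
(row=0, col=2): c = 0.6067 + 1.4200i → escape time 2
(row=0, col=3): c = 0.9900 + 1.4200i → escape time 2
(row=1, col=0): c = -0.1600 + 0.6850i → escape time 6
(row=1, col=1): c = 0.2233 + 0.6850i → escape time 6
(row=1, col=2): c = 0.6067 + 0.6850i → escape time 3
(row=1, col=3): c = 0.9900 + 0.6850i → escape time 2
(row=2, col=0): c = -0.1600 + -0.0500i → escape time 6
(row=2, col=1): c = 0.2233 + -0.0500i → escape time 6
(row=2, col=2): c = 0.6067 + -0.0500i → escape time 4
(row=2, col=3): c = 0.9900 + -0.0500i → escape time 3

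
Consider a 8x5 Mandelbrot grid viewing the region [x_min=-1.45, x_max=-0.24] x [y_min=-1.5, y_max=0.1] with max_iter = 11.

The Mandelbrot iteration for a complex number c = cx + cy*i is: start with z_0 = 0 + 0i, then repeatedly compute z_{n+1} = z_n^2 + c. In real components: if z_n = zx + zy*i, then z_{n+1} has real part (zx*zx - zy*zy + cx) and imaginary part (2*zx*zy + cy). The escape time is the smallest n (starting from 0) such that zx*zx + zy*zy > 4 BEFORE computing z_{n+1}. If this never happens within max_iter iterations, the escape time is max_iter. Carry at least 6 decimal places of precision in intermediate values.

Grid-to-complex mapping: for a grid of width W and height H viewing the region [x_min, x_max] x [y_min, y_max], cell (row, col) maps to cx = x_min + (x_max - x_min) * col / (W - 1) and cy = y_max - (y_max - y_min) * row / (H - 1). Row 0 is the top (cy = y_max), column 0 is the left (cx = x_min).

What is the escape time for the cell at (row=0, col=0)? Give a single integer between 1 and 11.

z_0 = 0 + 0i, c = -1.4500 + 0.1000i
Iter 1: z = -1.4500 + 0.1000i, |z|^2 = 2.1125
Iter 2: z = 0.6425 + -0.1900i, |z|^2 = 0.4489
Iter 3: z = -1.0733 + -0.1442i, |z|^2 = 1.1727
Iter 4: z = -0.3188 + 0.4094i, |z|^2 = 0.2693
Iter 5: z = -1.5160 + -0.1611i, |z|^2 = 2.3242
Iter 6: z = 0.8223 + 0.5884i, |z|^2 = 1.0223
Iter 7: z = -1.1200 + 1.0676i, |z|^2 = 2.3942
Iter 8: z = -1.3353 + -2.2914i, |z|^2 = 7.0337
Escaped at iteration 8

Answer: 8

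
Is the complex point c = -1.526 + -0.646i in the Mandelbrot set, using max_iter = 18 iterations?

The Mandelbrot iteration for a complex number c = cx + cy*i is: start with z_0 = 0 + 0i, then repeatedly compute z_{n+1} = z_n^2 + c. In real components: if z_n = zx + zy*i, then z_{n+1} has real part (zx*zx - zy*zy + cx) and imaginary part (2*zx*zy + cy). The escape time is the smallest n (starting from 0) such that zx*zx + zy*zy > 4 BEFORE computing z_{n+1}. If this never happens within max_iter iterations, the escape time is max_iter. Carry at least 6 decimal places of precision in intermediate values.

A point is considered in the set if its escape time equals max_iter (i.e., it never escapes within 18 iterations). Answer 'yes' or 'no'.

Answer: no

Derivation:
z_0 = 0 + 0i, c = -1.5260 + -0.6460i
Iter 1: z = -1.5260 + -0.6460i, |z|^2 = 2.7460
Iter 2: z = 0.3854 + 1.3256i, |z|^2 = 1.9057
Iter 3: z = -3.1347 + 0.3757i, |z|^2 = 9.9674
Escaped at iteration 3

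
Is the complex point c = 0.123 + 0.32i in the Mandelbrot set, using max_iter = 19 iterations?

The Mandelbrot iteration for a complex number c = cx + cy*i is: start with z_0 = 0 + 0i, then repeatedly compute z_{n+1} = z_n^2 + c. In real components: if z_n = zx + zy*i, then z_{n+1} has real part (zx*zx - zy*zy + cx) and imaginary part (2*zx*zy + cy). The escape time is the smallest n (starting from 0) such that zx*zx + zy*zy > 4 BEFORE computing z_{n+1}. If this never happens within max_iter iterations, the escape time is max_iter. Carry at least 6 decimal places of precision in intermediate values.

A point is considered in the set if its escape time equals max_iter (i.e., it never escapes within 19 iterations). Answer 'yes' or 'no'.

z_0 = 0 + 0i, c = 0.1230 + 0.3200i
Iter 1: z = 0.1230 + 0.3200i, |z|^2 = 0.1175
Iter 2: z = 0.0357 + 0.3987i, |z|^2 = 0.1603
Iter 3: z = -0.0347 + 0.3485i, |z|^2 = 0.1227
Iter 4: z = 0.0028 + 0.2958i, |z|^2 = 0.0875
Iter 5: z = 0.0355 + 0.3216i, |z|^2 = 0.1047
Iter 6: z = 0.0208 + 0.3428i, |z|^2 = 0.1180
Iter 7: z = 0.0059 + 0.3343i, |z|^2 = 0.1118
Iter 8: z = 0.0113 + 0.3239i, |z|^2 = 0.1051
Iter 9: z = 0.0182 + 0.3273i, |z|^2 = 0.1075
Iter 10: z = 0.0162 + 0.3319i, |z|^2 = 0.1104
Iter 11: z = 0.0131 + 0.3307i, |z|^2 = 0.1096
Iter 12: z = 0.0138 + 0.3287i, |z|^2 = 0.1082
Iter 13: z = 0.0152 + 0.3291i, |z|^2 = 0.1085
Iter 14: z = 0.0150 + 0.3300i, |z|^2 = 0.1091
Iter 15: z = 0.0143 + 0.3299i, |z|^2 = 0.1090
Iter 16: z = 0.0144 + 0.3295i, |z|^2 = 0.1087
Iter 17: z = 0.0147 + 0.3295i, |z|^2 = 0.1088
Iter 18: z = 0.0147 + 0.3297i, |z|^2 = 0.1089
Did not escape in 19 iterations → in set

Answer: yes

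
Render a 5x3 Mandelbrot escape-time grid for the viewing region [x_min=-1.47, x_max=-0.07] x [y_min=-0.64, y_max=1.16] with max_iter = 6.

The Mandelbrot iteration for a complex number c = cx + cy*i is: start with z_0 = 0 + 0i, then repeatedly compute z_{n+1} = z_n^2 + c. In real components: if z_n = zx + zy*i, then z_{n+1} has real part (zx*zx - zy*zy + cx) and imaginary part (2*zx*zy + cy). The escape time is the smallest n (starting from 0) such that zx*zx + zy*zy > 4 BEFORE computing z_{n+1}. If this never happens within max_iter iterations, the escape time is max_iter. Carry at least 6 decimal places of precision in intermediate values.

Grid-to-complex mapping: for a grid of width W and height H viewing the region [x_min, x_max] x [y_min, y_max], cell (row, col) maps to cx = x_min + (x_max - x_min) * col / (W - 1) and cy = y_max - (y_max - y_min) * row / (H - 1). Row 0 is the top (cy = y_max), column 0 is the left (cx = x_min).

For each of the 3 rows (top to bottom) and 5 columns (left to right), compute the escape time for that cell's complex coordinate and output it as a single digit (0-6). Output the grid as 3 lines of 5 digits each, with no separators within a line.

Answer: 23334
56666
34566

Derivation:
(row=0, col=0): c = -1.4700 + 1.1600i → escape time 2
(row=0, col=1): c = -1.1200 + 1.1600i → escape time 3
(row=0, col=2): c = -0.7700 + 1.1600i → escape time 3
(row=0, col=3): c = -0.4200 + 1.1600i → escape time 3
(row=0, col=4): c = -0.0700 + 1.1600i → escape time 4
(row=1, col=0): c = -1.4700 + 0.2600i → escape time 5
(row=1, col=1): c = -1.1200 + 0.2600i → escape time 6
(row=1, col=2): c = -0.7700 + 0.2600i → escape time 6
(row=1, col=3): c = -0.4200 + 0.2600i → escape time 6
(row=1, col=4): c = -0.0700 + 0.2600i → escape time 6
(row=2, col=0): c = -1.4700 + -0.6400i → escape time 3
(row=2, col=1): c = -1.1200 + -0.6400i → escape time 4
(row=2, col=2): c = -0.7700 + -0.6400i → escape time 5
(row=2, col=3): c = -0.4200 + -0.6400i → escape time 6
(row=2, col=4): c = -0.0700 + -0.6400i → escape time 6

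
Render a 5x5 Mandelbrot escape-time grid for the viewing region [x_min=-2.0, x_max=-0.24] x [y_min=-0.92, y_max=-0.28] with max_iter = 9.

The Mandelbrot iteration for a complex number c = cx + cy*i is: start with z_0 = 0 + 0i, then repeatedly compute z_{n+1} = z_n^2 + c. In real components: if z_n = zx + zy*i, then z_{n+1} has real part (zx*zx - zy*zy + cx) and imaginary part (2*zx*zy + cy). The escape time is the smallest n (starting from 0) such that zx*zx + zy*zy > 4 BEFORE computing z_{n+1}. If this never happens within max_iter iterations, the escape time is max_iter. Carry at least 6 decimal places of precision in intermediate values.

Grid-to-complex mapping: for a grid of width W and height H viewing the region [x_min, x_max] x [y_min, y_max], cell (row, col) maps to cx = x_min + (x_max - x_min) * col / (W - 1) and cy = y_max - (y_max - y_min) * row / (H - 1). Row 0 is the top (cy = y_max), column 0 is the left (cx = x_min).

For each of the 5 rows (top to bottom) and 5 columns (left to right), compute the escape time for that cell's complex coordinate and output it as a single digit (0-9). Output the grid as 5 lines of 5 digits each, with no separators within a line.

(row=0, col=0): c = -2.0000 + -0.2800i → escape time 1
(row=0, col=1): c = -1.5600 + -0.2800i → escape time 4
(row=0, col=2): c = -1.1200 + -0.2800i → escape time 9
(row=0, col=3): c = -0.6800 + -0.2800i → escape time 9
(row=0, col=4): c = -0.2400 + -0.2800i → escape time 9
(row=1, col=0): c = -2.0000 + -0.4400i → escape time 1
(row=1, col=1): c = -1.5600 + -0.4400i → escape time 3
(row=1, col=2): c = -1.1200 + -0.4400i → escape time 6
(row=1, col=3): c = -0.6800 + -0.4400i → escape time 9
(row=1, col=4): c = -0.2400 + -0.4400i → escape time 9
(row=2, col=0): c = -2.0000 + -0.6000i → escape time 1
(row=2, col=1): c = -1.5600 + -0.6000i → escape time 3
(row=2, col=2): c = -1.1200 + -0.6000i → escape time 4
(row=2, col=3): c = -0.6800 + -0.6000i → escape time 6
(row=2, col=4): c = -0.2400 + -0.6000i → escape time 9
(row=3, col=0): c = -2.0000 + -0.7600i → escape time 1
(row=3, col=1): c = -1.5600 + -0.7600i → escape time 3
(row=3, col=2): c = -1.1200 + -0.7600i → escape time 3
(row=3, col=3): c = -0.6800 + -0.7600i → escape time 4
(row=3, col=4): c = -0.2400 + -0.7600i → escape time 9
(row=4, col=0): c = -2.0000 + -0.9200i → escape time 1
(row=4, col=1): c = -1.5600 + -0.9200i → escape time 3
(row=4, col=2): c = -1.1200 + -0.9200i → escape time 3
(row=4, col=3): c = -0.6800 + -0.9200i → escape time 4
(row=4, col=4): c = -0.2400 + -0.9200i → escape time 7

Answer: 14999
13699
13469
13349
13347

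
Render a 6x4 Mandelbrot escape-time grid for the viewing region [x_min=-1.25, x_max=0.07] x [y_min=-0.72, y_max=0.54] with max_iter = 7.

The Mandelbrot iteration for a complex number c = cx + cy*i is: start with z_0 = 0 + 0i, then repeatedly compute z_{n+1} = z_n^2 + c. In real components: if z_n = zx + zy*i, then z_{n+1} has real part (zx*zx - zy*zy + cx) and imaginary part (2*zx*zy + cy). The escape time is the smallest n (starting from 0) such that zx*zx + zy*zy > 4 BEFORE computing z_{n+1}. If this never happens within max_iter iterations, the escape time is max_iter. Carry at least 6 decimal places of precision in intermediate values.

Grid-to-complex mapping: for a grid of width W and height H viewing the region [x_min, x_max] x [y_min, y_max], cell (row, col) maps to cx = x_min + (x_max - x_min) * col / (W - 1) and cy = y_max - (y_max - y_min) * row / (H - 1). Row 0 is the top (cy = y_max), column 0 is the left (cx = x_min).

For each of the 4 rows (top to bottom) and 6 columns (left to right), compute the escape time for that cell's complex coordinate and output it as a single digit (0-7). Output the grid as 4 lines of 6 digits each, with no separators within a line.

(row=0, col=0): c = -1.2500 + 0.5400i → escape time 4
(row=0, col=1): c = -0.9860 + 0.5400i → escape time 5
(row=0, col=2): c = -0.7220 + 0.5400i → escape time 6
(row=0, col=3): c = -0.4580 + 0.5400i → escape time 7
(row=0, col=4): c = -0.1940 + 0.5400i → escape time 7
(row=0, col=5): c = 0.0700 + 0.5400i → escape time 7
(row=1, col=0): c = -1.2500 + 0.1200i → escape time 7
(row=1, col=1): c = -0.9860 + 0.1200i → escape time 7
(row=1, col=2): c = -0.7220 + 0.1200i → escape time 7
(row=1, col=3): c = -0.4580 + 0.1200i → escape time 7
(row=1, col=4): c = -0.1940 + 0.1200i → escape time 7
(row=1, col=5): c = 0.0700 + 0.1200i → escape time 7
(row=2, col=0): c = -1.2500 + -0.3000i → escape time 7
(row=2, col=1): c = -0.9860 + -0.3000i → escape time 7
(row=2, col=2): c = -0.7220 + -0.3000i → escape time 7
(row=2, col=3): c = -0.4580 + -0.3000i → escape time 7
(row=2, col=4): c = -0.1940 + -0.3000i → escape time 7
(row=2, col=5): c = 0.0700 + -0.3000i → escape time 7
(row=3, col=0): c = -1.2500 + -0.7200i → escape time 3
(row=3, col=1): c = -0.9860 + -0.7200i → escape time 4
(row=3, col=2): c = -0.7220 + -0.7200i → escape time 4
(row=3, col=3): c = -0.4580 + -0.7200i → escape time 7
(row=3, col=4): c = -0.1940 + -0.7200i → escape time 7
(row=3, col=5): c = 0.0700 + -0.7200i → escape time 7

Answer: 456777
777777
777777
344777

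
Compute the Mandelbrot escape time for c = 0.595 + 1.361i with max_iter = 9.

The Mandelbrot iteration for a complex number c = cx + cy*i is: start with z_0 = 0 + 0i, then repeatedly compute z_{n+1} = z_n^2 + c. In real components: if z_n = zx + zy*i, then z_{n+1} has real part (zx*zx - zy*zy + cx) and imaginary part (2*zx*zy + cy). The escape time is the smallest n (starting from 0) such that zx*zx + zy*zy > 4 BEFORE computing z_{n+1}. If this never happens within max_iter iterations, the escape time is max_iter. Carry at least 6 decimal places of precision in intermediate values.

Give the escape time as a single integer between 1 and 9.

z_0 = 0 + 0i, c = 0.5950 + 1.3610i
Iter 1: z = 0.5950 + 1.3610i, |z|^2 = 2.2063
Iter 2: z = -0.9033 + 2.9806i, |z|^2 = 9.6999
Escaped at iteration 2

Answer: 2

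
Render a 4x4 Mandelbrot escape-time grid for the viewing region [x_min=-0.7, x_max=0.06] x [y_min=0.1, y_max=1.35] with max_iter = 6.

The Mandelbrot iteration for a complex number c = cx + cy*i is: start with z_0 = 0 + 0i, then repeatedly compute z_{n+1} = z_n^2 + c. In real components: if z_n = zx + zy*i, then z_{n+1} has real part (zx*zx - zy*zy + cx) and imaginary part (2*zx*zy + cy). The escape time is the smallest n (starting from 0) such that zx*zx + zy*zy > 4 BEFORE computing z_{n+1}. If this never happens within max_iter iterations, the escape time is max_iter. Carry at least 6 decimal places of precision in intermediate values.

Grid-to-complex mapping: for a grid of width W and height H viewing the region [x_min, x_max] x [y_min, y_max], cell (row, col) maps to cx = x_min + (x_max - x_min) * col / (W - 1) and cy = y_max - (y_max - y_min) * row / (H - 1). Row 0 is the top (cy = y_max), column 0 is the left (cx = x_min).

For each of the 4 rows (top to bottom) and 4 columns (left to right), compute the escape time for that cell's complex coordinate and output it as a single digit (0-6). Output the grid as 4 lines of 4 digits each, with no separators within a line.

(row=0, col=0): c = -0.7000 + 1.3500i → escape time 2
(row=0, col=1): c = -0.4467 + 1.3500i → escape time 2
(row=0, col=2): c = -0.1933 + 1.3500i → escape time 2
(row=0, col=3): c = 0.0600 + 1.3500i → escape time 2
(row=1, col=0): c = -0.7000 + 0.9333i → escape time 4
(row=1, col=1): c = -0.4467 + 0.9333i → escape time 4
(row=1, col=2): c = -0.1933 + 0.9333i → escape time 6
(row=1, col=3): c = 0.0600 + 0.9333i → escape time 5
(row=2, col=0): c = -0.7000 + 0.5167i → escape time 6
(row=2, col=1): c = -0.4467 + 0.5167i → escape time 6
(row=2, col=2): c = -0.1933 + 0.5167i → escape time 6
(row=2, col=3): c = 0.0600 + 0.5167i → escape time 6
(row=3, col=0): c = -0.7000 + 0.1000i → escape time 6
(row=3, col=1): c = -0.4467 + 0.1000i → escape time 6
(row=3, col=2): c = -0.1933 + 0.1000i → escape time 6
(row=3, col=3): c = 0.0600 + 0.1000i → escape time 6

Answer: 2222
4465
6666
6666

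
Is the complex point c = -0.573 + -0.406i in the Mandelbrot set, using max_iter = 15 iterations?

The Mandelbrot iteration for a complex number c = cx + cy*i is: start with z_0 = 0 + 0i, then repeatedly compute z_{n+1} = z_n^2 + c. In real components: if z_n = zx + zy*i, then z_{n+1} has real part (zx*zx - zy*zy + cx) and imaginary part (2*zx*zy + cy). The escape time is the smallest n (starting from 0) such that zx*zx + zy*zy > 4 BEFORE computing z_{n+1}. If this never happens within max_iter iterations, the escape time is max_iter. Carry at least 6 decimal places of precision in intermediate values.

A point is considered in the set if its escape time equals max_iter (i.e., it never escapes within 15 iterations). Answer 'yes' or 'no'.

z_0 = 0 + 0i, c = -0.5730 + -0.4060i
Iter 1: z = -0.5730 + -0.4060i, |z|^2 = 0.4932
Iter 2: z = -0.4095 + 0.0593i, |z|^2 = 0.1712
Iter 3: z = -0.4088 + -0.4545i, |z|^2 = 0.3737
Iter 4: z = -0.6125 + -0.0343i, |z|^2 = 0.3763
Iter 5: z = -0.1990 + -0.3639i, |z|^2 = 0.1721
Iter 6: z = -0.6658 + -0.2611i, |z|^2 = 0.5115
Iter 7: z = -0.1979 + -0.0583i, |z|^2 = 0.0425
Iter 8: z = -0.5372 + -0.3829i, |z|^2 = 0.4353
Iter 9: z = -0.4310 + 0.0055i, |z|^2 = 0.1858
Iter 10: z = -0.3873 + -0.4107i, |z|^2 = 0.3187
Iter 11: z = -0.5917 + -0.0879i, |z|^2 = 0.3578
Iter 12: z = -0.2306 + -0.3020i, |z|^2 = 0.1444
Iter 13: z = -0.6110 + -0.2667i, |z|^2 = 0.4445
Iter 14: z = -0.2708 + -0.0801i, |z|^2 = 0.0797
Did not escape in 15 iterations → in set

Answer: yes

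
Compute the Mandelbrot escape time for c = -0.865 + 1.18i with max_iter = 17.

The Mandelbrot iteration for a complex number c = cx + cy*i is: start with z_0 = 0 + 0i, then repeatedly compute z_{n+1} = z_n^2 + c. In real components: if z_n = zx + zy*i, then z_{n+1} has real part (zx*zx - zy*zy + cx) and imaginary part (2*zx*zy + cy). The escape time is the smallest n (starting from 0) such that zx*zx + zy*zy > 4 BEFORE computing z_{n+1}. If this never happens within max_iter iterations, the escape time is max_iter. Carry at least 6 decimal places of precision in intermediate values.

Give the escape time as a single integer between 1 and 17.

Answer: 3

Derivation:
z_0 = 0 + 0i, c = -0.8650 + 1.1800i
Iter 1: z = -0.8650 + 1.1800i, |z|^2 = 2.1406
Iter 2: z = -1.5092 + -0.8614i, |z|^2 = 3.0196
Iter 3: z = 0.6706 + 3.7800i, |z|^2 = 14.7382
Escaped at iteration 3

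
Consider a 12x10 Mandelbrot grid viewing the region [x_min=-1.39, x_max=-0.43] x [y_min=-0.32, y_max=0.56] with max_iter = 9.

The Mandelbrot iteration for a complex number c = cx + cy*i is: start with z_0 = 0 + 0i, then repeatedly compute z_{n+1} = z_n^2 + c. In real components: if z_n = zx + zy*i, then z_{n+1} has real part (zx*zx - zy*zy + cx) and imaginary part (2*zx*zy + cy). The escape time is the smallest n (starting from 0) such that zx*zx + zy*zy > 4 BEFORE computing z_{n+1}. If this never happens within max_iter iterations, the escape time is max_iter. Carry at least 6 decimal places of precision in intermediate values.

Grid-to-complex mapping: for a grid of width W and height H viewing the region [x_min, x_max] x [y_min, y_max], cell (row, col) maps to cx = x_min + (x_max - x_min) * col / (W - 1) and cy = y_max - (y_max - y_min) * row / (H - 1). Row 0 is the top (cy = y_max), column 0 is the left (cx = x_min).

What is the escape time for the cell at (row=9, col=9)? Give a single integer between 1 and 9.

z_0 = 0 + 0i, c = -0.6045 + -0.3200i
Iter 1: z = -0.6045 + -0.3200i, |z|^2 = 0.4679
Iter 2: z = -0.3415 + 0.0669i, |z|^2 = 0.1211
Iter 3: z = -0.4924 + -0.3657i, |z|^2 = 0.3762
Iter 4: z = -0.4958 + 0.0402i, |z|^2 = 0.2474
Iter 5: z = -0.3603 + -0.3598i, |z|^2 = 0.2593
Iter 6: z = -0.6042 + -0.0607i, |z|^2 = 0.3687
Iter 7: z = -0.2432 + -0.2467i, |z|^2 = 0.1200
Iter 8: z = -0.6062 + -0.2000i, |z|^2 = 0.4075

Answer: 9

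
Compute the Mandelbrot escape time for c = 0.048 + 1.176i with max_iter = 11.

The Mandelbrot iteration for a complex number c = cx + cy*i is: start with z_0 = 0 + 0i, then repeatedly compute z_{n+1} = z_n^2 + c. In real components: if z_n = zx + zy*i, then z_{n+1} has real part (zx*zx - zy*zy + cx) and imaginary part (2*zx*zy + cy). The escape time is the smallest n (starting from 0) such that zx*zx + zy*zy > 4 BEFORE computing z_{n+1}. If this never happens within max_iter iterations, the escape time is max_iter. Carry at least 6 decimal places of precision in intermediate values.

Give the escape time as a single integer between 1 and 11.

z_0 = 0 + 0i, c = 0.0480 + 1.1760i
Iter 1: z = 0.0480 + 1.1760i, |z|^2 = 1.3853
Iter 2: z = -1.3327 + 1.2889i, |z|^2 = 3.4373
Iter 3: z = 0.1628 + -2.2594i, |z|^2 = 5.1312
Escaped at iteration 3

Answer: 3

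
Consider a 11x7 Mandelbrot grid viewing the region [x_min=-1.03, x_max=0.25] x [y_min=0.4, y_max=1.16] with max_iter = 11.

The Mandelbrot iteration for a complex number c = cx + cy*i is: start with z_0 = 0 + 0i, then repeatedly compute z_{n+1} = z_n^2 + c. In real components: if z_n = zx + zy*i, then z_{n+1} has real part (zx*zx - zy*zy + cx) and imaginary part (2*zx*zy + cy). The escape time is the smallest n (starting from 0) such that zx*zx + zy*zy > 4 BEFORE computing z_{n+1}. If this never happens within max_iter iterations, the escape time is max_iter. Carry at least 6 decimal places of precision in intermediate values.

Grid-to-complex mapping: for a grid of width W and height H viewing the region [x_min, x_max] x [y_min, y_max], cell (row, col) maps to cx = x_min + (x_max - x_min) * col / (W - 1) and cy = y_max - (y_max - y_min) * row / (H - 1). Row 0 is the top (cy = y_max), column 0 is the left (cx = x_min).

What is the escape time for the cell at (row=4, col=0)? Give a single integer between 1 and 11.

z_0 = 0 + 0i, c = -1.0300 + 0.6533i
Iter 1: z = -1.0300 + 0.6533i, |z|^2 = 1.4877
Iter 2: z = -0.3959 + -0.6925i, |z|^2 = 0.6364
Iter 3: z = -1.3528 + 1.2017i, |z|^2 = 3.2743
Iter 4: z = -0.6440 + -2.5982i, |z|^2 = 7.1653
Escaped at iteration 4

Answer: 4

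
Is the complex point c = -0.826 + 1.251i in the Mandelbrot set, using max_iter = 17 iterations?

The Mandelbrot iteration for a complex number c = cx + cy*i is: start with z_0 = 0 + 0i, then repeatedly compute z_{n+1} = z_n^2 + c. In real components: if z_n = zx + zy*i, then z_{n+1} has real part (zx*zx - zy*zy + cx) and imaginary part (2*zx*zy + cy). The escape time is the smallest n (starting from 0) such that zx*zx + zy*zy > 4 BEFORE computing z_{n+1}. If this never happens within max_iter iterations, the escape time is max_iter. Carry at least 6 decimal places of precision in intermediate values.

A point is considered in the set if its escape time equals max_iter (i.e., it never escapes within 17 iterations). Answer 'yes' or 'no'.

z_0 = 0 + 0i, c = -0.8260 + 1.2510i
Iter 1: z = -0.8260 + 1.2510i, |z|^2 = 2.2473
Iter 2: z = -1.7087 + -0.8157i, |z|^2 = 3.5850
Iter 3: z = 1.4285 + 4.0384i, |z|^2 = 18.3496
Escaped at iteration 3

Answer: no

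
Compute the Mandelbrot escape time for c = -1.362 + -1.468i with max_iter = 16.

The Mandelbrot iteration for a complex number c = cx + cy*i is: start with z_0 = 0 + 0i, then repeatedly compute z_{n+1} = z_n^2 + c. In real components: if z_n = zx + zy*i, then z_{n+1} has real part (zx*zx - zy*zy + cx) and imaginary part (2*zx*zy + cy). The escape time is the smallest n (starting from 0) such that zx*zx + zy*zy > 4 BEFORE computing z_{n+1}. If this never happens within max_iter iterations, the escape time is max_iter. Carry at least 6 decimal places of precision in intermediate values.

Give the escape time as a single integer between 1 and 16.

z_0 = 0 + 0i, c = -1.3620 + -1.4680i
Iter 1: z = -1.3620 + -1.4680i, |z|^2 = 4.0101
Escaped at iteration 1

Answer: 1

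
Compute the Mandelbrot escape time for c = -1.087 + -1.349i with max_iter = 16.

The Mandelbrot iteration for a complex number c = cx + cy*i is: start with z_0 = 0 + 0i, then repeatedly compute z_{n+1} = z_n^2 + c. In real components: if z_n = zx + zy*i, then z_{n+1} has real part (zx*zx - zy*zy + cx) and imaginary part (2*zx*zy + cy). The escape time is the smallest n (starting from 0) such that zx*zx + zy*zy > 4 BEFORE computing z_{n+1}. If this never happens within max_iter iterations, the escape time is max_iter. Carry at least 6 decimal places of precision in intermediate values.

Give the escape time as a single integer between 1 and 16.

Answer: 2

Derivation:
z_0 = 0 + 0i, c = -1.0870 + -1.3490i
Iter 1: z = -1.0870 + -1.3490i, |z|^2 = 3.0014
Iter 2: z = -1.7252 + 1.5837i, |z|^2 = 5.4846
Escaped at iteration 2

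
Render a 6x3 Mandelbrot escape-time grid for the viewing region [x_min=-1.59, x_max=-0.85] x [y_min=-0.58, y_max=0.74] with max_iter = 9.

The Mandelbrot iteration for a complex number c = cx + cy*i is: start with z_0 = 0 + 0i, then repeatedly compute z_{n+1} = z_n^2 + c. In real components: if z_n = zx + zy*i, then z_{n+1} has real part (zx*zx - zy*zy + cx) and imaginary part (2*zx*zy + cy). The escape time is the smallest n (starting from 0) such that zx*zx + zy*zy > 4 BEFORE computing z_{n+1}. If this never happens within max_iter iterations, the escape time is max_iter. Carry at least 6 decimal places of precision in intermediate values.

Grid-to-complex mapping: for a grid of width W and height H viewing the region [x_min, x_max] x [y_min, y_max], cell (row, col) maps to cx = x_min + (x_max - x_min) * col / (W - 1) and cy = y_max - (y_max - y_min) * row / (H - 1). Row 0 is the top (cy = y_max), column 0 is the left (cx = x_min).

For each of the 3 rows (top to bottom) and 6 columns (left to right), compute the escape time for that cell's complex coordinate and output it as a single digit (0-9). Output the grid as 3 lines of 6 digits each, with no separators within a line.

(row=0, col=0): c = -1.5900 + 0.7400i → escape time 3
(row=0, col=1): c = -1.4420 + 0.7400i → escape time 3
(row=0, col=2): c = -1.2940 + 0.7400i → escape time 3
(row=0, col=3): c = -1.1460 + 0.7400i → escape time 3
(row=0, col=4): c = -0.9980 + 0.7400i → escape time 4
(row=0, col=5): c = -0.8500 + 0.7400i → escape time 4
(row=1, col=0): c = -1.5900 + 0.0800i → escape time 6
(row=1, col=1): c = -1.4420 + 0.0800i → escape time 9
(row=1, col=2): c = -1.2940 + 0.0800i → escape time 9
(row=1, col=3): c = -1.1460 + 0.0800i → escape time 9
(row=1, col=4): c = -0.9980 + 0.0800i → escape time 9
(row=1, col=5): c = -0.8500 + 0.0800i → escape time 9
(row=2, col=0): c = -1.5900 + -0.5800i → escape time 3
(row=2, col=1): c = -1.4420 + -0.5800i → escape time 3
(row=2, col=2): c = -1.2940 + -0.5800i → escape time 3
(row=2, col=3): c = -1.1460 + -0.5800i → escape time 4
(row=2, col=4): c = -0.9980 + -0.5800i → escape time 5
(row=2, col=5): c = -0.8500 + -0.5800i → escape time 5

Answer: 333344
699999
333455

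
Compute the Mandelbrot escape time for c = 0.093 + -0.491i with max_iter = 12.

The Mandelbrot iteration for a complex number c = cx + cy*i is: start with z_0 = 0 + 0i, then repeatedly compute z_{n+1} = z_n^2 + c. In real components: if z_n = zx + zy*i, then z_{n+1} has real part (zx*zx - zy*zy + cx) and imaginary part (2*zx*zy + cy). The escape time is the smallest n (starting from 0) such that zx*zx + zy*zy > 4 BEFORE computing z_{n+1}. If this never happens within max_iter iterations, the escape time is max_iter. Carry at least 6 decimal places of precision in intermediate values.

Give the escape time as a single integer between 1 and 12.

z_0 = 0 + 0i, c = 0.0930 + -0.4910i
Iter 1: z = 0.0930 + -0.4910i, |z|^2 = 0.2497
Iter 2: z = -0.1394 + -0.5823i, |z|^2 = 0.3585
Iter 3: z = -0.2267 + -0.3286i, |z|^2 = 0.1594
Iter 4: z = 0.0364 + -0.3420i, |z|^2 = 0.1183
Iter 5: z = -0.0227 + -0.5159i, |z|^2 = 0.2667
Iter 6: z = -0.1726 + -0.4676i, |z|^2 = 0.2485
Iter 7: z = -0.0959 + -0.3295i, |z|^2 = 0.1178
Iter 8: z = -0.0064 + -0.4278i, |z|^2 = 0.1831
Iter 9: z = -0.0900 + -0.4855i, |z|^2 = 0.2438
Iter 10: z = -0.1346 + -0.4036i, |z|^2 = 0.1810
Iter 11: z = -0.0518 + -0.3823i, |z|^2 = 0.1489

Answer: 12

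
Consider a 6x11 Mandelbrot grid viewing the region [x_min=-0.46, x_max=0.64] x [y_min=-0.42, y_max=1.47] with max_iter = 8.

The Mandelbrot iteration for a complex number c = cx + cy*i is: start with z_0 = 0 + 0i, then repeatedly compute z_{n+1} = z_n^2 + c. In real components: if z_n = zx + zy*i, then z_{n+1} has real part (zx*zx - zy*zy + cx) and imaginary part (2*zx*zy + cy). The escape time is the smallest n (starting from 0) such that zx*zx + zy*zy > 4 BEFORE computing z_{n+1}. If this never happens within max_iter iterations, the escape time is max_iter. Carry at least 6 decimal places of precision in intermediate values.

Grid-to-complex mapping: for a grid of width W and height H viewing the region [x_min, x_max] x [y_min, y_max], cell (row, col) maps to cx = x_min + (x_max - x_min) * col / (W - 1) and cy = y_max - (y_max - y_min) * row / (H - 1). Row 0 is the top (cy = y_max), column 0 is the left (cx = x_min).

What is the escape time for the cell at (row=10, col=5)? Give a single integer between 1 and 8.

Answer: 3

Derivation:
z_0 = 0 + 0i, c = 0.6400 + -0.4200i
Iter 1: z = 0.6400 + -0.4200i, |z|^2 = 0.5860
Iter 2: z = 0.8732 + -0.9576i, |z|^2 = 1.6795
Iter 3: z = 0.4855 + -2.0924i, |z|^2 = 4.6136
Escaped at iteration 3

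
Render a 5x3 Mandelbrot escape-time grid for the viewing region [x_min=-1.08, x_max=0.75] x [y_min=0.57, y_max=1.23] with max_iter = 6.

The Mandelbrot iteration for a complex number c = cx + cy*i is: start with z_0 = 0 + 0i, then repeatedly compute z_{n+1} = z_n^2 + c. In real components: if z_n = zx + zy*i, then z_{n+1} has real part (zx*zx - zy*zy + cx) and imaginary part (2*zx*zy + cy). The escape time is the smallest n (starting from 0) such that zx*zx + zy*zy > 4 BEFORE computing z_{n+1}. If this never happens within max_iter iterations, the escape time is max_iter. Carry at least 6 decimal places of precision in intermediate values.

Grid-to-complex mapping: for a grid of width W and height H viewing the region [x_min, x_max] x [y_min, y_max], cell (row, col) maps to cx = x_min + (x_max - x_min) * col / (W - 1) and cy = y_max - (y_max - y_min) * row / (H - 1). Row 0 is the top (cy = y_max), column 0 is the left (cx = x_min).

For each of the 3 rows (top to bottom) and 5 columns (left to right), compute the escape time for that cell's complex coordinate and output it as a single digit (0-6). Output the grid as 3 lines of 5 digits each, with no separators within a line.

(row=0, col=0): c = -1.0800 + 1.2300i → escape time 2
(row=0, col=1): c = -0.6225 + 1.2300i → escape time 3
(row=0, col=2): c = -0.1650 + 1.2300i → escape time 3
(row=0, col=3): c = 0.2925 + 1.2300i → escape time 2
(row=0, col=4): c = 0.7500 + 1.2300i → escape time 2
(row=1, col=0): c = -1.0800 + 0.9000i → escape time 3
(row=1, col=1): c = -0.6225 + 0.9000i → escape time 4
(row=1, col=2): c = -0.1650 + 0.9000i → escape time 6
(row=1, col=3): c = 0.2925 + 0.9000i → escape time 4
(row=1, col=4): c = 0.7500 + 0.9000i → escape time 2
(row=2, col=0): c = -1.0800 + 0.5700i → escape time 4
(row=2, col=1): c = -0.6225 + 0.5700i → escape time 6
(row=2, col=2): c = -0.1650 + 0.5700i → escape time 6
(row=2, col=3): c = 0.2925 + 0.5700i → escape time 6
(row=2, col=4): c = 0.7500 + 0.5700i → escape time 3

Answer: 23322
34642
46663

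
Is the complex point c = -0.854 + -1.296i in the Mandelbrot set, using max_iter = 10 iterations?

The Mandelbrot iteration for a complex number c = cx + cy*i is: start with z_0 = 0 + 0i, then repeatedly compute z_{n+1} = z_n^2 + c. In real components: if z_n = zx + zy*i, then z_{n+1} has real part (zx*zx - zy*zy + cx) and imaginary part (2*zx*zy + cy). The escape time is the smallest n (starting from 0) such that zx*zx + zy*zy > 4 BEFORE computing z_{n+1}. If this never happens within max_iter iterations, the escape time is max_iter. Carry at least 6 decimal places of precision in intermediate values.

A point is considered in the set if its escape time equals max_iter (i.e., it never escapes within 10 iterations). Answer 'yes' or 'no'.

z_0 = 0 + 0i, c = -0.8540 + -1.2960i
Iter 1: z = -0.8540 + -1.2960i, |z|^2 = 2.4089
Iter 2: z = -1.8043 + 0.9176i, |z|^2 = 4.0974
Escaped at iteration 2

Answer: no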